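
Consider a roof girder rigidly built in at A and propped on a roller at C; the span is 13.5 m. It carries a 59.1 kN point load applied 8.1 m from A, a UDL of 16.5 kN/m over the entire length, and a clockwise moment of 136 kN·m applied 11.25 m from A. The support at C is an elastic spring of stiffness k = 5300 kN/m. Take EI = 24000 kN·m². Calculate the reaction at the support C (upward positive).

R_C = 123.1 kN

Choose R_C as the redundant. The primary structure is the cantilever fixed at A.
Free-end deflection of the primary structure under the applied loading (downward +):
  point load 59.1 at a = 8.1: Pa²(3L − a)/(6EI) = 20939/EI
  UDL 16.5: wL⁴/(8EI) = 68506/EI
  clockwise couple 136 at a = 11.25: M₀a(2L − a)/(2EI) = 12049/EI
  δ_0 = 101494/EI
Flexibility coefficient — unit upward force at C: δ_{CC} = L³/(3EI) = 820.1/EI.
With EI = 24000 kN·m²: δ_0 = 4.2289 m and δ_{CC} = 0.034172 m/kN.
Compatibility — the spring shortens by R_C/k under the reaction it provides: δ_0 − R_C·δ_{CC} = R_C/k. With 1/k = 0.000189 m/kN, R_C = δ_0 / (δ_{CC} + 1/k) = 4.2289 / (0.034172 + 0.000189) = 123.1 kN.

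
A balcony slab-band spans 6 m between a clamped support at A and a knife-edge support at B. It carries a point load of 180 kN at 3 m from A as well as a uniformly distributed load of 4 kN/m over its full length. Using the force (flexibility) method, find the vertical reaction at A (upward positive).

Choose R_B as the redundant. The primary structure is the cantilever fixed at A.
Downward deflection at the released point B due to the loads:
  point load 180 at a = 3: Pa²(3L − a)/(6EI) = 4050/EI
  UDL 4: wL⁴/(8EI) = 648/EI
  δ_0 = 4698/EI
Tip deflection under a unit load at B: L³/(3EI) = 72/EI.
Compatibility at B: δ_0 − R_B·δ_{BB} = 0, so R_B = 4698/72 = 65.25 kN.
Vertical equilibrium: R_A = ΣP − R_B = 204 − 65.25 = 138.8 kN.

R_A = 138.8 kN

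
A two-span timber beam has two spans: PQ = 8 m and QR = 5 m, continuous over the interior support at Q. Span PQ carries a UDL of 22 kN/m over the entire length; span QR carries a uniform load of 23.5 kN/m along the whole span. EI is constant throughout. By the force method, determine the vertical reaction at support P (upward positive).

Take M_Q as the redundant. Released structure: two simple spans PQ and QR with a hinge at Q.
Rotations at Q on the released spans (each span's end-slope, ×1/EI):
  span PQ: UDL 22: wL³/(24EI) = 469.3/EI
  span QR: UDL 23.5: wL³/(24EI) = 122.4/EI
  relative rotation θ_0 = (469.3 + 122.4)/EI = 591.7/EI
A unit hogging moment at Q produces rotation L₁/(3EI) + L₂/(3EI) = 4.333/EI.
Compatibility: M_Q·(L₁+L₂)/(3EI) = θ_0, giving M_Q = 136.6 kN·m (hogging).
Span PQ, ΣM about P with M_Q applied at Q: R_Q^{PQ}·8 = 704 + 136.6, so R_Q^{PQ} = 105.1 kN and R_P = 176 − 105.1 = 70.93 kN.

R_P = 70.93 kN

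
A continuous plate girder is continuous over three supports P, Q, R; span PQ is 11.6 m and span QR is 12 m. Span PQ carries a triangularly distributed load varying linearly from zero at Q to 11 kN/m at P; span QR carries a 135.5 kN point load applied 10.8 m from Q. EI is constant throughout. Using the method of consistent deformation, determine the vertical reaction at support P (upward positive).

Take M_Q as the redundant. Released structure: two simple spans PQ and QR with a hinge at Q.
End slopes at the hinge Q, treating each span as simply supported:
  span PQ: triangular load, peak 11: 7w₀L³/(360EI) = 333.9/EI
  span QR: point load 135.5 at a = 10.8: Pab(L + b)/(6LEI) = 321.9/EI
  relative rotation θ_0 = (333.9 + 321.9)/EI = 655.8/EI
A unit hogging moment at Q produces rotation L₁/(3EI) + L₂/(3EI) = 7.867/EI.
Compatibility: M_Q·(L₁+L₂)/(3EI) = θ_0, giving M_Q = 83.37 kN·m (hogging).
Span PQ, ΣM about P with M_Q applied at Q: R_Q^{PQ}·11.6 = 246.7 + 83.37, so R_Q^{PQ} = 28.45 kN and R_P = 63.8 − 28.45 = 35.35 kN.

R_P = 35.35 kN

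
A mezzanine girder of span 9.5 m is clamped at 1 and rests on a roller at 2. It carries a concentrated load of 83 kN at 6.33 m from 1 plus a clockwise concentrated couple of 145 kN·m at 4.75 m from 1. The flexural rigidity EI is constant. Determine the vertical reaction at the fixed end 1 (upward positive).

R_1 = 22.83 kN

Release the roller at 2. Primary structure: cantilever fixed at 1.
Deflection at 2 on the released cantilever, summing each load's contribution:
  point load 83 at a = 6.33: Pa²(3L − a)/(6EI) = 12289/EI
  clockwise couple 145 at a = 4.75: M₀a(2L − a)/(2EI) = 4907/EI
  δ_0 = 17196/EI
Flexibility coefficient — unit upward force at 2: δ_{22} = L³/(3EI) = 285.8/EI.
The prop prevents deflection at 2: R_2 = δ_0/δ_{22} = 17196/285.8 = 60.17 kN.
Vertical equilibrium: R_1 = ΣP − R_2 = 83 − 60.17 = 22.83 kN.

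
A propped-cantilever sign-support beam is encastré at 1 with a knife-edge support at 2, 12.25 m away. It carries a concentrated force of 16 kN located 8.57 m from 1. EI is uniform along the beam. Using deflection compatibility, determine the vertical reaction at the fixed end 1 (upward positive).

Take the reaction at 2 as the redundant and release it; the primary structure is a cantilever fixed at 1.
Downward deflection at the released point 2 due to the loads:
  point load 16 at a = 8.57: Pa²(3L − a)/(6EI) = 5519/EI
Flexibility coefficient — unit upward force at 2: δ_{22} = L³/(3EI) = 612.8/EI.
Compatibility at 2: δ_0 − R_2·δ_{22} = 0, so R_2 = 5519/612.8 = 9.007 kN.
Vertical equilibrium: R_1 = ΣP − R_2 = 16 − 9.007 = 6.993 kN.

R_1 = 6.993 kN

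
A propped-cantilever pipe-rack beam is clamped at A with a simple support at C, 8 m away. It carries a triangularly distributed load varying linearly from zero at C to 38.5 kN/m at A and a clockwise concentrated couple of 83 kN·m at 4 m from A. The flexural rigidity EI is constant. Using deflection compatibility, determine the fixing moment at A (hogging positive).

Take the reaction at C as the redundant and release it; the primary structure is a cantilever fixed at A.
Downward deflection at the released point C due to the loads:
  triangular load, peak 38.5 at the fixed end: w₀L⁴/(30EI) = 5257/EI
  clockwise couple 83 at a = 4: M₀a(2L − a)/(2EI) = 1992/EI
  δ_0 = 7249/EI
Tip deflection under a unit load at C: L³/(3EI) = 170.7/EI.
The prop prevents deflection at C: R_C = δ_0/δ_{CC} = 7249/170.7 = 42.47 kN.
Moment equilibrium about A: M_A = Σ(load moments about A) − R_C·L = 493.7 − 42.47×8 = 153.9 kN·m.

M_A = 153.9 kN·m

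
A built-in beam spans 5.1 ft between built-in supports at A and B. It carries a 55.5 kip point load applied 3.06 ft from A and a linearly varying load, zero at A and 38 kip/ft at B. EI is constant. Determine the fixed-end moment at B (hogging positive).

Release both end moments; the primary structure is a simply-supported span AB with redundants M_A and M_B.
End rotations of the released simple span under the applied load (×1/EI):
  at A: point load 55.5 at a = 3.06: Pab(L + b)/(6LEI) = 80.84/EI
  at B: point load 55.5 at a = 3.06: Pab(L + a)/(6LEI) = 92.39/EI
  at A: triangular load, peak 38: 7w₀L³/(360EI) = 98.01/EI
  at B: triangular load, peak 38: w₀L³/(45EI) = 112/EI
  θ_A0 = 178.9/EI,  θ_B0 = 204.4/EI
Flexibility coefficients: a unit moment at one end gives L/(3EI) there and L/(6EI) at the far end, so f₁₁ = f₂₂ = 1.7/EI and f₁₂ = f₂₁ = 0.85/EI.
Compatibility — zero rotation at each built-in end:
  1.7 M_A + 0.85 M_B = 178.9
  0.85 M_A + 1.7 M_B = 204.4
Solving the pair gives M_A = 60.12 kip·ft and M_B = 90.18 kip·ft (hogging).

M_B = 90.18 kip·ft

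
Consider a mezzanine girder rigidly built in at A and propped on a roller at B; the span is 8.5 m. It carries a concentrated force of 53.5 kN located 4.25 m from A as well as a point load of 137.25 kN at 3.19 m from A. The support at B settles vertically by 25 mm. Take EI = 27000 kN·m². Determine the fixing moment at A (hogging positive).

M_A = 335.5 kN·m

Take the reaction at B as the redundant and release it; the primary structure is a cantilever fixed at A.
Primary-structure tip deflection at B by superposition:
  point load 53.5 at a = 4.25: Pa²(3L − a)/(6EI) = 3422/EI
  point load 137.25 at a = 3.19: Pa²(3L − a)/(6EI) = 5193/EI
  δ_0 = 8616/EI
Tip deflection under a unit load at B: L³/(3EI) = 204.7/EI.
With EI = 27000 kN·m²: δ_0 = 0.3191 m and δ_{BB} = 0.007582 m/kN.
Compatibility — the beam at B must follow the support down by 0.025 m: δ_0 − R_B·δ_{BB} = 0.025, so R_B = (0.3191 − 0.025)/0.007582 = 38.79 kN.
Moment equilibrium about A: M_A = Σ(load moments about A) − R_B·L = 665.2 − 38.79×8.5 = 335.5 kN·m.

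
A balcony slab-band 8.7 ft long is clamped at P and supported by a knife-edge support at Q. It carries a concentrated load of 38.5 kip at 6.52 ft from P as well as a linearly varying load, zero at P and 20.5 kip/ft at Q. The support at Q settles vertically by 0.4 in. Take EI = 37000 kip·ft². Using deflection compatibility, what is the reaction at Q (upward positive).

R_Q = 67.76 kip

Release the roller at Q. Primary structure: cantilever fixed at P.
Downward deflection at the released point Q due to the loads:
  point load 38.5 at a = 6.52: Pa²(3L − a)/(6EI) = 5341/EI
  triangular load, peak 20.5 at the free end: 11w₀L⁴/(120EI) = 10766/EI
  δ_0 = 16107/EI
Tip deflection under a unit load at Q: L³/(3EI) = 219.5/EI.
With EI = 37000 kip·ft²: δ_0 = 0.43531 ft and δ_{QQ} = 0.005932 ft/kip.
Compatibility — the beam at Q must follow the support down by 0.03333 ft: δ_0 − R_Q·δ_{QQ} = 0.03333, so R_Q = (0.43531 − 0.03333)/0.005932 = 67.76 kip.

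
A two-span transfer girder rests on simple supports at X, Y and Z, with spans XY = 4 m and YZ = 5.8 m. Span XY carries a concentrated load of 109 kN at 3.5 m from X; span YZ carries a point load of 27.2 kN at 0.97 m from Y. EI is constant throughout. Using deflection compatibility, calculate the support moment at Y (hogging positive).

Release continuity at Y by inserting a hinge; the redundant is the internal moment M_Y. The primary structure is two simply-supported spans XY and YZ.
End slopes at the hinge Y, treating each span as simply supported:
  span XY: point load 109 at a = 3.5: Pab(L + a)/(6LEI) = 59.61/EI
  span YZ: point load 27.2 at a = 0.97: Pab(L + b)/(6LEI) = 38.93/EI
  relative rotation θ_0 = (59.61 + 38.93)/EI = 98.54/EI
A unit hogging moment at Y produces rotation L₁/(3EI) + L₂/(3EI) = 3.267/EI.
Compatibility: M_Y·(L₁+L₂)/(3EI) = θ_0, giving M_Y = 30.16 kN·m (hogging).

M_Y = 30.16 kN·m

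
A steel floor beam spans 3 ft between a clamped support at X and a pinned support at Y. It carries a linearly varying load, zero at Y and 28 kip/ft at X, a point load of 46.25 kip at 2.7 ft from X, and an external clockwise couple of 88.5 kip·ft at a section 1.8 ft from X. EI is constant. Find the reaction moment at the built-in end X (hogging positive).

Remove the prop at Y; the released (primary) structure is a cantilever built in at X.
Primary-structure tip deflection at Y by superposition:
  triangular load, peak 28 at the fixed end: w₀L⁴/(30EI) = 75.6/EI
  point load 46.25 at a = 2.7: Pa²(3L − a)/(6EI) = 354/EI
  clockwise couple 88.5 at a = 1.8: M₀a(2L − a)/(2EI) = 334.5/EI
  δ_0 = 764.2/EI
Flexibility coefficient — unit upward force at Y: δ_{YY} = L³/(3EI) = 9/EI.
Compatibility at Y: δ_0 − R_Y·δ_{YY} = 0, so R_Y = 764.2/9 = 84.91 kip.
Moment equilibrium about X: M_X = Σ(load moments about X) − R_Y·L = 255.4 − 84.91×3 = 0.6581 kip·ft.

M_X = 0.6581 kip·ft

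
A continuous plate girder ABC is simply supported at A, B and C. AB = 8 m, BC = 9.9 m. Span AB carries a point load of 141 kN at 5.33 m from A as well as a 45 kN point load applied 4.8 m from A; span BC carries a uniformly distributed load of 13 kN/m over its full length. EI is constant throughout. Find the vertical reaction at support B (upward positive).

Release continuity at B by inserting a hinge; the redundant is the internal moment M_B. The primary structure is two simply-supported spans AB and BC.
End slopes at the hinge B, treating each span as simply supported:
  span AB: point load 141 at a = 5.33: Pab(L + a)/(6LEI) = 557.2/EI
  span AB: point load 45 at a = 4.8: Pab(L + a)/(6LEI) = 184.3/EI
  span BC: UDL 13: wL³/(24EI) = 525.6/EI
  relative rotation θ_0 = (741.6 + 525.6)/EI = 1267/EI
A unit hogging moment at B produces rotation L₁/(3EI) + L₂/(3EI) = 5.967/EI.
Compatibility: M_B·(L₁+L₂)/(3EI) = θ_0, giving M_B = 212.4 kN·m (hogging).
Span AB, ΣM about A with M_B applied at B: R_B^{AB}·8 = 967.5 + 212.4, so R_B^{AB} = 147.5 kN and R_A = 186 − 147.5 = 38.51 kN.
Span BC, ΣM about C: R_B^{BC}·9.9 = 637.1 + 212.4, so R_B^{BC} = 85.8 kN and R_C = 128.7 − 85.8 = 42.9 kN.
R_B = 147.5 + 85.8 = 233.3 kN.

R_B = 233.3 kN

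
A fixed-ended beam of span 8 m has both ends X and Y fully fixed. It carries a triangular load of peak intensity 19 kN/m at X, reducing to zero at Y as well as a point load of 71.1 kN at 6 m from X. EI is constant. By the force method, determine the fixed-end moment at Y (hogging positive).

M_Y = 120.5 kN·m

Take the two fixed-end moments M_X, M_Y as redundants; the released structure is the simple span XY.
End rotations of the released simple span under the applied load (×1/EI):
  at X: triangular load, peak 19: w₀L³/(45EI) = 216.2/EI
  at Y: triangular load, peak 19: 7w₀L³/(360EI) = 189.2/EI
  at X: point load 71.1 at a = 6: Pab(L + b)/(6LEI) = 177.8/EI
  at Y: point load 71.1 at a = 6: Pab(L + a)/(6LEI) = 248.8/EI
  θ_X0 = 393.9/EI,  θ_Y0 = 438/EI
Flexibility coefficients: a unit moment at one end gives L/(3EI) there and L/(6EI) at the far end, so f₁₁ = f₂₂ = 2.667/EI and f₁₂ = f₂₁ = 1.333/EI.
Compatibility — zero rotation at each built-in end:
  2.667 M_X + 1.333 M_Y = 393.9
  1.333 M_X + 2.667 M_Y = 438
Solving the pair gives M_X = 87.46 kN·m and M_Y = 120.5 kN·m (hogging).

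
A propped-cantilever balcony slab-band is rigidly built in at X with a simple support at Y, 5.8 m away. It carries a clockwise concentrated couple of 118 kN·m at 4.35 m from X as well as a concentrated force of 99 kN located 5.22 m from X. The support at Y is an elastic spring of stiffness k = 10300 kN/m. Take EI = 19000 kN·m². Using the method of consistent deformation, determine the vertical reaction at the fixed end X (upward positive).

R_X = -10.7 kN

Remove the prop at Y; the released (primary) structure is a cantilever built in at X.
Deflection at Y on the released cantilever, summing each load's contribution:
  clockwise couple 118 at a = 4.35: M₀a(2L − a)/(2EI) = 1861/EI
  point load 99 at a = 5.22: Pa²(3L − a)/(6EI) = 5476/EI
  δ_0 = 7337/EI
Tip deflection under a unit load at Y: L³/(3EI) = 65.04/EI.
With EI = 19000 kN·m²: δ_0 = 0.38615 m and δ_{YY} = 0.003423 m/kN.
Compatibility — the spring shortens by R_Y/k under the reaction it provides: δ_0 − R_Y·δ_{YY} = R_Y/k. With 1/k = 0.000097 m/kN, R_Y = δ_0 / (δ_{YY} + 1/k) = 0.38615 / (0.003423 + 0.000097) = 109.7 kN.
Vertical equilibrium: R_X = ΣP − R_Y = 99 − 109.7 = -10.7 kN.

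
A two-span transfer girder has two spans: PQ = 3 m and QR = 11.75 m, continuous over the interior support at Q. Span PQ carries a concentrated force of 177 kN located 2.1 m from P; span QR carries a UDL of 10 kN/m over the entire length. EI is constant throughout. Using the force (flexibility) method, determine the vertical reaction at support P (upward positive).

Take M_Q as the redundant. Released structure: two simple spans PQ and QR with a hinge at Q.
Rotations at Q on the released spans (each span's end-slope, ×1/EI):
  span PQ: point load 177 at a = 2.1: Pab(L + a)/(6LEI) = 94.78/EI
  span QR: UDL 10: wL³/(24EI) = 675.9/EI
  relative rotation θ_0 = (94.78 + 675.9)/EI = 770.7/EI
A unit hogging moment at Q produces rotation L₁/(3EI) + L₂/(3EI) = 4.917/EI.
Slope continuity at Q: θ_0 = M_Q·4.917/EI, so M_Q = 770.7/4.917 = 156.8 kN·m (hogging).
Span PQ, ΣM about P with M_Q applied at Q: R_Q^{PQ}·3 = 371.7 + 156.8, so R_Q^{PQ} = 176.2 kN and R_P = 177 − 176.2 = 0.8482 kN.

R_P = 0.8482 kN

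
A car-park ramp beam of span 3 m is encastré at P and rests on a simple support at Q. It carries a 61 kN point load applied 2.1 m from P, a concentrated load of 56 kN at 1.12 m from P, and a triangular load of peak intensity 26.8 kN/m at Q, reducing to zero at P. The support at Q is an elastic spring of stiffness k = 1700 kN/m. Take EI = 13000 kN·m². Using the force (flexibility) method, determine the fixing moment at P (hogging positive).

Choose R_Q as the redundant. The primary structure is the cantilever fixed at P.
Downward deflection at the released point Q due to the loads:
  point load 61 at a = 2.1: Pa²(3L − a)/(6EI) = 309.4/EI
  point load 56 at a = 1.12: Pa²(3L − a)/(6EI) = 92.26/EI
  triangular load, peak 26.8 at the free end: 11w₀L⁴/(120EI) = 199/EI
  δ_0 = 600.6/EI
Flexibility coefficient — unit upward force at Q: δ_{QQ} = L³/(3EI) = 9/EI.
With EI = 13000 kN·m²: δ_0 = 0.046201 m and δ_{QQ} = 0.000692 m/kN.
Compatibility — the spring shortens by R_Q/k under the reaction it provides: δ_0 − R_Q·δ_{QQ} = R_Q/k. With 1/k = 0.000588 m/kN, R_Q = δ_0 / (δ_{QQ} + 1/k) = 0.046201 / (0.000692 + 0.000588) = 36.08 kN.
Moment equilibrium about P: M_P = Σ(load moments about P) − R_Q·L = 271.2 − 36.08×3 = 163 kN·m.

M_P = 163 kN·m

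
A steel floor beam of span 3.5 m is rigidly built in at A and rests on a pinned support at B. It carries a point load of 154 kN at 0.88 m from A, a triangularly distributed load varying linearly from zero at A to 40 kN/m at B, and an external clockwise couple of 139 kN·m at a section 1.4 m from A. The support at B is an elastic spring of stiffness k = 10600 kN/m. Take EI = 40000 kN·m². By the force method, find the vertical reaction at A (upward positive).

R_A = 152.8 kN

Release the roller at B. Primary structure: cantilever fixed at A.
Downward deflection at the released point B due to the loads:
  point load 154 at a = 0.88: Pa²(3L − a)/(6EI) = 191.2/EI
  triangular load, peak 40 at the free end: 11w₀L⁴/(120EI) = 550.2/EI
  clockwise couple 139 at a = 1.4: M₀a(2L − a)/(2EI) = 544.9/EI
  δ_0 = 1286/EI
Flexibility coefficient — unit upward force at B: δ_{BB} = L³/(3EI) = 14.29/EI.
With EI = 40000 kN·m²: δ_0 = 0.032158 m and δ_{BB} = 0.000357 m/kN.
Compatibility — the spring shortens by R_B/k under the reaction it provides: δ_0 − R_B·δ_{BB} = R_B/k. With 1/k = 0.000094 m/kN, R_B = δ_0 / (δ_{BB} + 1/k) = 0.032158 / (0.000357 + 0.000094) = 71.2 kN.
Vertical equilibrium: R_A = ΣP − R_B = 224 − 71.2 = 152.8 kN.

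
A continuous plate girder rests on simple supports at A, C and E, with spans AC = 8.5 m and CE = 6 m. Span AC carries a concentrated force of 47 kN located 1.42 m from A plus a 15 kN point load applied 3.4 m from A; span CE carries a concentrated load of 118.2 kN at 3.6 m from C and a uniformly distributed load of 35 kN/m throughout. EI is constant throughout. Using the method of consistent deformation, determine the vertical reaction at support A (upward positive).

R_A = 30.97 kN

Release continuity at C by inserting a hinge; the redundant is the internal moment M_C. The primary structure is two simply-supported spans AC and CE.
Discontinuity in slope at C on the released structure — sum the simple-span end rotations:
  span AC: point load 47 at a = 1.42: Pab(L + a)/(6LEI) = 91.91/EI
  span AC: point load 15 at a = 3.4: Pab(L + a)/(6LEI) = 60.69/EI
  span CE: point load 118.2 at a = 3.6: Pab(L + b)/(6LEI) = 238.3/EI
  span CE: UDL 35: wL³/(24EI) = 315/EI
  relative rotation θ_0 = (152.6 + 553.3)/EI = 705.9/EI
A unit hogging moment at C produces rotation L₁/(3EI) + L₂/(3EI) = 4.833/EI.
Slope continuity at C: θ_0 = M_C·4.833/EI, so M_C = 705.9/4.833 = 146 kN·m (hogging).
Span AC, ΣM about A with M_C applied at C: R_C^{AC}·8.5 = 117.7 + 146, so R_C^{AC} = 31.03 kN and R_A = 62 − 31.03 = 30.97 kN.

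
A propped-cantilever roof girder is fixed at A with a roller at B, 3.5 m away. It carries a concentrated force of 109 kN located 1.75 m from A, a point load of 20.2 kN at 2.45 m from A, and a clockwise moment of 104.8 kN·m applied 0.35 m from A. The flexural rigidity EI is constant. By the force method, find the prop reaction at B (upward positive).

Remove the prop at B; the released (primary) structure is a cantilever built in at A.
Downward deflection at the released point B due to the loads:
  point load 109 at a = 1.75: Pa²(3L − a)/(6EI) = 486.8/EI
  point load 20.2 at a = 2.45: Pa²(3L − a)/(6EI) = 162.7/EI
  clockwise couple 104.8 at a = 0.35: M₀a(2L − a)/(2EI) = 122/EI
  δ_0 = 771.4/EI
Tip deflection under a unit load at B: L³/(3EI) = 14.29/EI.
Compatibility at B: δ_0 − R_B·δ_{BB} = 0, so R_B = 771.4/14.29 = 53.98 kN.

R_B = 53.98 kN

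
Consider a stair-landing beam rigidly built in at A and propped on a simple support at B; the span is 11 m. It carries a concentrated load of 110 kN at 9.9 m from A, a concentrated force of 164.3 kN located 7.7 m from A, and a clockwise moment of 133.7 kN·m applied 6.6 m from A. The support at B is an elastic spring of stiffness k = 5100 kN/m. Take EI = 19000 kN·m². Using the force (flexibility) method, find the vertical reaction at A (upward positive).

R_A = 74.52 kN

Choose R_B as the redundant. The primary structure is the cantilever fixed at A.
Primary-structure tip deflection at B by superposition:
  point load 110 at a = 9.9: Pa²(3L − a)/(6EI) = 41507/EI
  point load 164.3 at a = 7.7: Pa²(3L − a)/(6EI) = 41076/EI
  clockwise couple 133.7 at a = 6.6: M₀a(2L − a)/(2EI) = 6795/EI
  δ_0 = 89378/EI
Flexibility coefficient — unit upward force at B: δ_{BB} = L³/(3EI) = 443.7/EI.
With EI = 19000 kN·m²: δ_0 = 4.7041 m and δ_{BB} = 0.023351 m/kN.
Compatibility — the spring shortens by R_B/k under the reaction it provides: δ_0 − R_B·δ_{BB} = R_B/k. With 1/k = 0.000196 m/kN, R_B = δ_0 / (δ_{BB} + 1/k) = 4.7041 / (0.023351 + 0.000196) = 199.8 kN.
Vertical equilibrium: R_A = ΣP − R_B = 274.3 − 199.8 = 74.52 kN.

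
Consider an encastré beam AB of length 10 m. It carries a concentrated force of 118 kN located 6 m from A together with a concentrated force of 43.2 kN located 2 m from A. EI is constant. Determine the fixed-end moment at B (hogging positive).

Release both end moments; the primary structure is a simply-supported span AB with redundants M_A and M_B.
On the primary (simply-supported) span, the end slopes from the loading are:
  at A: point load 118 at a = 6: Pab(L + b)/(6LEI) = 660.8/EI
  at B: point load 118 at a = 6: Pab(L + a)/(6LEI) = 755.2/EI
  at A: point load 43.2 at a = 2: Pab(L + b)/(6LEI) = 207.4/EI
  at B: point load 43.2 at a = 2: Pab(L + a)/(6LEI) = 138.2/EI
  θ_A0 = 868.2/EI,  θ_B0 = 893.4/EI
Flexibility coefficients: a unit moment at one end gives L/(3EI) there and L/(6EI) at the far end, so f₁₁ = f₂₂ = 3.333/EI and f₁₂ = f₂₁ = 1.667/EI.
Compatibility — zero rotation at each built-in end:
  3.333 M_A + 1.667 M_B = 868.2
  1.667 M_A + 3.333 M_B = 893.4
Solving the pair gives M_A = 168.6 kN·m and M_B = 183.7 kN·m (hogging).

M_B = 183.7 kN·m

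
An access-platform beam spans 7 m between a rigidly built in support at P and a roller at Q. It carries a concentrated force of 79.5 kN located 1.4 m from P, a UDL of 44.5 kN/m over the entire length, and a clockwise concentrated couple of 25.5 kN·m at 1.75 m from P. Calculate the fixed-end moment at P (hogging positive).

M_P = 361.5 kN·m

Choose R_Q as the redundant. The primary structure is the cantilever fixed at P.
Free-end deflection of the primary structure under the applied loading (downward +):
  point load 79.5 at a = 1.4: Pa²(3L − a)/(6EI) = 509/EI
  UDL 44.5: wL⁴/(8EI) = 13356/EI
  clockwise couple 25.5 at a = 1.75: M₀a(2L − a)/(2EI) = 273.3/EI
  δ_0 = 14138/EI
Flexibility coefficient — unit upward force at Q: δ_{QQ} = L³/(3EI) = 114.3/EI.
The prop prevents deflection at Q: R_Q = δ_0/δ_{QQ} = 14138/114.3 = 123.7 kN.
Moment equilibrium about P: M_P = Σ(load moments about P) − R_Q·L = 1227 − 123.7×7 = 361.5 kN·m.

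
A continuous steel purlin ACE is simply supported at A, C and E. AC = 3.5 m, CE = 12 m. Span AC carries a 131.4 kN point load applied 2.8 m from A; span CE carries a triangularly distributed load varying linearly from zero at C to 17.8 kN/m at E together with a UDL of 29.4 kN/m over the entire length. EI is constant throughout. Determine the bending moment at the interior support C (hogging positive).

M_C = 540.4 kN·m

Take M_C as the redundant. Released structure: two simple spans AC and CE with a hinge at C.
Discontinuity in slope at C on the released structure — sum the simple-span end rotations:
  span AC: point load 131.4 at a = 2.8: Pab(L + a)/(6LEI) = 77.26/EI
  span CE: triangular load, peak 17.8: 7w₀L³/(360EI) = 598.1/EI
  span CE: UDL 29.4: wL³/(24EI) = 2117/EI
  relative rotation θ_0 = (77.26 + 2715)/EI = 2792/EI
A unit hogging moment at C produces rotation L₁/(3EI) + L₂/(3EI) = 5.167/EI.
Compatibility: M_C·(L₁+L₂)/(3EI) = θ_0, giving M_C = 540.4 kN·m (hogging).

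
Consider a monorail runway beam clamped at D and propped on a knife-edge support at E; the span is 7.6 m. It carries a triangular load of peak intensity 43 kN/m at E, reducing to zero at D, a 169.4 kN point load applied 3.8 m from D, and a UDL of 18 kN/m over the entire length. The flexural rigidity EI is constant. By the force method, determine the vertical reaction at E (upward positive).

Remove the prop at E; the released (primary) structure is a cantilever built in at D.
Downward deflection at the released point E due to the loads:
  triangular load, peak 43 at the free end: 11w₀L⁴/(120EI) = 13150/EI
  point load 169.4 at a = 3.8: Pa²(3L − a)/(6EI) = 7746/EI
  UDL 18: wL⁴/(8EI) = 7506/EI
  δ_0 = 28403/EI
Tip deflection under a unit load at E: L³/(3EI) = 146.3/EI.
The prop prevents deflection at E: R_E = δ_0/δ_{EE} = 28403/146.3 = 194.1 kN.

R_E = 194.1 kN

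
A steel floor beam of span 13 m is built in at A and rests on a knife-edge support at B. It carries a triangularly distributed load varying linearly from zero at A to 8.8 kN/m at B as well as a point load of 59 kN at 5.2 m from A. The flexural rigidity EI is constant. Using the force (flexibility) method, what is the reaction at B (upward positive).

R_B = 43.73 kN

Release the roller at B. Primary structure: cantilever fixed at A.
Deflection at B on the released cantilever, summing each load's contribution:
  triangular load, peak 8.8 at the free end: 11w₀L⁴/(120EI) = 23039/EI
  point load 59 at a = 5.2: Pa²(3L − a)/(6EI) = 8987/EI
  δ_0 = 32026/EI
Flexibility coefficient — unit upward force at B: δ_{BB} = L³/(3EI) = 732.3/EI.
The prop prevents deflection at B: R_B = δ_0/δ_{BB} = 32026/732.3 = 43.73 kN.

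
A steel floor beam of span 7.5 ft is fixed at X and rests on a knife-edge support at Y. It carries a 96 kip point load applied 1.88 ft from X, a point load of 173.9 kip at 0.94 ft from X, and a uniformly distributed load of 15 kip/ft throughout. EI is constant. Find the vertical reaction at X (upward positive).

R_X = 328 kip

Take the reaction at Y as the redundant and release it; the primary structure is a cantilever fixed at X.
Primary-structure tip deflection at Y by superposition:
  point load 96 at a = 1.88: Pa²(3L − a)/(6EI) = 1166/EI
  point load 173.9 at a = 0.94: Pa²(3L − a)/(6EI) = 552.1/EI
  UDL 15: wL⁴/(8EI) = 5933/EI
  δ_0 = 7651/EI
Flexibility coefficient — unit upward force at Y: δ_{YY} = L³/(3EI) = 140.6/EI.
Compatibility at Y: δ_0 − R_Y·δ_{YY} = 0, so R_Y = 7651/140.6 = 54.41 kip.
Vertical equilibrium: R_X = ΣP − R_Y = 382.4 − 54.41 = 328 kip.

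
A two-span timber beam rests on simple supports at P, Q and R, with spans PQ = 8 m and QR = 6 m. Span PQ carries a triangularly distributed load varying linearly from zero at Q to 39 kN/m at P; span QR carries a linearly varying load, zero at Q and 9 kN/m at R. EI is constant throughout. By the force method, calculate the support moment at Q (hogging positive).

M_Q = 91.3 kN·m

Take M_Q as the redundant. Released structure: two simple spans PQ and QR with a hinge at Q.
Discontinuity in slope at Q on the released structure — sum the simple-span end rotations:
  span PQ: triangular load, peak 39: 7w₀L³/(360EI) = 388.3/EI
  span QR: triangular load, peak 9: 7w₀L³/(360EI) = 37.8/EI
  relative rotation θ_0 = (388.3 + 37.8)/EI = 426.1/EI
A unit hogging moment at Q produces rotation L₁/(3EI) + L₂/(3EI) = 4.667/EI.
Compatibility: M_Q·(L₁+L₂)/(3EI) = θ_0, giving M_Q = 91.3 kN·m (hogging).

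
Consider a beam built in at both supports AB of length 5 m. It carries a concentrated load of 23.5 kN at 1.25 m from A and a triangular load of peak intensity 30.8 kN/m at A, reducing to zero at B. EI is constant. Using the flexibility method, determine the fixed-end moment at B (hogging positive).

Take the two fixed-end moments M_A, M_B as redundants; the released structure is the simple span AB.
End rotations of the released simple span under the applied load (×1/EI):
  at A: point load 23.5 at a = 1.25: Pab(L + b)/(6LEI) = 32.13/EI
  at B: point load 23.5 at a = 1.25: Pab(L + a)/(6LEI) = 22.95/EI
  at A: triangular load, peak 30.8: w₀L³/(45EI) = 85.56/EI
  at B: triangular load, peak 30.8: 7w₀L³/(360EI) = 74.86/EI
  θ_A0 = 117.7/EI,  θ_B0 = 97.81/EI
Flexibility coefficients: a unit moment at one end gives L/(3EI) there and L/(6EI) at the far end, so f₁₁ = f₂₂ = 1.667/EI and f₁₂ = f₂₁ = 0.8333/EI.
Compatibility — zero rotation at each built-in end:
  1.667 M_A + 0.8333 M_B = 117.7
  0.8333 M_A + 1.667 M_B = 97.81
Solving the pair gives M_A = 55.02 kN·m and M_B = 31.17 kN·m (hogging).

M_B = 31.17 kN·m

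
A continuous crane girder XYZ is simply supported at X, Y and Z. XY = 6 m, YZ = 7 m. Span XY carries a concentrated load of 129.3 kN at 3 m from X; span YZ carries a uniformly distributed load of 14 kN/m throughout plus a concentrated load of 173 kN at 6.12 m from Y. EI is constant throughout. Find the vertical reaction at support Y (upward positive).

Take M_Y as the redundant. Released structure: two simple spans XY and YZ with a hinge at Y.
Rotations at Y on the released spans (each span's end-slope, ×1/EI):
  span XY: point load 129.3 at a = 3: Pab(L + a)/(6LEI) = 290.9/EI
  span YZ: UDL 14: wL³/(24EI) = 200.1/EI
  span YZ: point load 173 at a = 6.12: Pab(L + b)/(6LEI) = 174.8/EI
  relative rotation θ_0 = (290.9 + 374.9)/EI = 665.8/EI
A unit hogging moment at Y produces rotation L₁/(3EI) + L₂/(3EI) = 4.333/EI.
Slope continuity at Y: θ_0 = M_Y·4.333/EI, so M_Y = 665.8/4.333 = 153.6 kN·m (hogging).
Span XY, ΣM about X with M_Y applied at Y: R_Y^{XY}·6 = 387.9 + 153.6, so R_Y^{XY} = 90.26 kN and R_X = 129.3 − 90.26 = 39.04 kN.
Span YZ, ΣM about Z: R_Y^{YZ}·7 = 495.2 + 153.6, so R_Y^{YZ} = 92.7 kN and R_Z = 271 − 92.7 = 178.3 kN.
R_Y = 90.26 + 92.7 = 183 kN.

R_Y = 183 kN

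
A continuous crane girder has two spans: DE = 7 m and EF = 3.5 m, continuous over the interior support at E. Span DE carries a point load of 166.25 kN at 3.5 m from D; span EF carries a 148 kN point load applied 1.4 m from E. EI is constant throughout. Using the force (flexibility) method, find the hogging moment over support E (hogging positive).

Insert a hinge at E; M_E is the redundant, and each span becomes simply supported.
Rotations at E on the released spans (each span's end-slope, ×1/EI):
  span DE: point load 166.25 at a = 3.5: Pab(L + a)/(6LEI) = 509.1/EI
  span EF: point load 148 at a = 1.4: Pab(L + b)/(6LEI) = 116/EI
  relative rotation θ_0 = (509.1 + 116)/EI = 625.2/EI
A unit hogging moment at E produces rotation L₁/(3EI) + L₂/(3EI) = 3.5/EI.
Slope continuity at E: θ_0 = M_E·3.5/EI, so M_E = 625.2/3.5 = 178.6 kN·m (hogging).

M_E = 178.6 kN·m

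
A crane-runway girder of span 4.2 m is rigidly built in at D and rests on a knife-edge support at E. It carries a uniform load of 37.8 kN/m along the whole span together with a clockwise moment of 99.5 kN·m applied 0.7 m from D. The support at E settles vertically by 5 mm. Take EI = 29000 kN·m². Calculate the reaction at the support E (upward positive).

R_E = 64.52 kN

Choose R_E as the redundant. The primary structure is the cantilever fixed at D.
Downward deflection at the released point E due to the loads:
  UDL 37.8: wL⁴/(8EI) = 1470/EI
  clockwise couple 99.5 at a = 0.7: M₀a(2L − a)/(2EI) = 268.2/EI
  δ_0 = 1738/EI
Tip deflection under a unit load at E: L³/(3EI) = 24.7/EI.
With EI = 29000 kN·m²: δ_0 = 0.059946 m and δ_{EE} = 0.000852 m/kN.
Compatibility — the beam at E must follow the support down by 0.005 m: δ_0 − R_E·δ_{EE} = 0.005, so R_E = (0.059946 − 0.005)/0.000852 = 64.52 kN.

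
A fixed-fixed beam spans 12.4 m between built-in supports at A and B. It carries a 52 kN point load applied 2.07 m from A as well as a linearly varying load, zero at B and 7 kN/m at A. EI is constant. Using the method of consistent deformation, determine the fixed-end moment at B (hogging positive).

Take the two fixed-end moments M_A, M_B as redundants; the released structure is the simple span AB.
Simple-span end rotations at A and B under the given loads:
  at A: point load 52 at a = 2.07: Pab(L + b)/(6LEI) = 339.7/EI
  at B: point load 52 at a = 2.07: Pab(L + a)/(6LEI) = 216.3/EI
  at A: triangular load, peak 7: w₀L³/(45EI) = 296.6/EI
  at B: triangular load, peak 7: 7w₀L³/(360EI) = 259.5/EI
  θ_A0 = 636.3/EI,  θ_B0 = 475.8/EI
Flexibility coefficients: a unit moment at one end gives L/(3EI) there and L/(6EI) at the far end, so f₁₁ = f₂₂ = 4.133/EI and f₁₂ = f₂₁ = 2.067/EI.
Compatibility — zero rotation at each built-in end:
  4.133 M_A + 2.067 M_B = 636.3
  2.067 M_A + 4.133 M_B = 475.8
Solving the pair gives M_A = 128.5 kN·m and M_B = 50.85 kN·m (hogging).

M_B = 50.85 kN·m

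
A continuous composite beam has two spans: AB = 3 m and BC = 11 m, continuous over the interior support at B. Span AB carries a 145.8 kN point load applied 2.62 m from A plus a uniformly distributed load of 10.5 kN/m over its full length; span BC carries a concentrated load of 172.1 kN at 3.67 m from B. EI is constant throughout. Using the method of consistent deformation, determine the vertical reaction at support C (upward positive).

R_C = 31.26 kN

Insert a hinge at B; M_B is the redundant, and each span becomes simply supported.
End slopes at the hinge B, treating each span as simply supported:
  span AB: point load 145.8 at a = 2.62: Pab(L + a)/(6LEI) = 45.32/EI
  span AB: UDL 10.5: wL³/(24EI) = 11.81/EI
  span BC: point load 172.1 at a = 3.67: Pab(L + b)/(6LEI) = 1286/EI
  relative rotation θ_0 = (57.13 + 1286)/EI = 1343/EI
A unit hogging moment at B produces rotation L₁/(3EI) + L₂/(3EI) = 4.667/EI.
Compatibility: M_B·(L₁+L₂)/(3EI) = θ_0, giving M_B = 287.8 kN·m (hogging).
Span BC, ΣM about C: R_B^{BC}·11 = 1261 + 287.8, so R_B^{BC} = 140.8 kN and R_C = 172.1 − 140.8 = 31.26 kN.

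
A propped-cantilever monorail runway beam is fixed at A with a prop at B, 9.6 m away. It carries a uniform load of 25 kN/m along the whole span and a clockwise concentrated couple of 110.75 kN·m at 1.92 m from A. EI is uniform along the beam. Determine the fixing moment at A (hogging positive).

M_A = 338.9 kN·m

Take the reaction at B as the redundant and release it; the primary structure is a cantilever fixed at A.
Downward deflection at the released point B due to the loads:
  UDL 25: wL⁴/(8EI) = 26542/EI
  clockwise couple 110.75 at a = 1.92: M₀a(2L − a)/(2EI) = 1837/EI
  δ_0 = 28379/EI
Flexibility coefficient — unit upward force at B: δ_{BB} = L³/(3EI) = 294.9/EI.
Compatibility at B: δ_0 − R_B·δ_{BB} = 0, so R_B = 28379/294.9 = 96.23 kN.
Moment equilibrium about A: M_A = Σ(load moments about A) − R_B·L = 1263 − 96.23×9.6 = 338.9 kN·m.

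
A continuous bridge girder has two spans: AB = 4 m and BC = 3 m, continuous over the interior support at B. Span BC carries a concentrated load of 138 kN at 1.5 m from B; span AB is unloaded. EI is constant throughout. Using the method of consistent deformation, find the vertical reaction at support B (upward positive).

Release continuity at B by inserting a hinge; the redundant is the internal moment M_B. The primary structure is two simply-supported spans AB and BC.
Discontinuity in slope at B on the released structure — sum the simple-span end rotations:
  span BC: point load 138 at a = 1.5: Pab(L + b)/(6LEI) = 77.62/EI
  relative rotation θ_0 = (0 + 77.62)/EI = 77.62/EI
A unit hogging moment at B produces rotation L₁/(3EI) + L₂/(3EI) = 2.333/EI.
Compatibility: M_B·(L₁+L₂)/(3EI) = θ_0, giving M_B = 33.27 kN·m (hogging).
Span AB, ΣM about A with M_B applied at B: R_B^{AB}·4 = 0 + 33.27, so R_B^{AB} = 8.317 kN and R_A = 0 − 8.317 = -8.317 kN.
Span BC, ΣM about C: R_B^{BC}·3 = 207 + 33.27, so R_B^{BC} = 80.09 kN and R_C = 138 − 80.09 = 57.91 kN.
R_B = 8.317 + 80.09 = 88.41 kN.

R_B = 88.41 kN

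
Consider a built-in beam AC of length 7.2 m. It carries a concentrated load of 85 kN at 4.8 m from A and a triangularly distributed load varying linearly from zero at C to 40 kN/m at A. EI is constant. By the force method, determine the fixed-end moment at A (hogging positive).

Release both end moments; the primary structure is a simply-supported span AC with redundants M_A and M_C.
End rotations of the released simple span under the applied load (×1/EI):
  at A: point load 85 at a = 4.8: Pab(L + b)/(6LEI) = 217.6/EI
  at C: point load 85 at a = 4.8: Pab(L + a)/(6LEI) = 272/EI
  at A: triangular load, peak 40: w₀L³/(45EI) = 331.8/EI
  at C: triangular load, peak 40: 7w₀L³/(360EI) = 290.3/EI
  θ_A0 = 549.4/EI,  θ_C0 = 562.3/EI
Flexibility coefficients: a unit moment at one end gives L/(3EI) there and L/(6EI) at the far end, so f₁₁ = f₂₂ = 2.4/EI and f₁₂ = f₂₁ = 1.2/EI.
Compatibility — zero rotation at each built-in end:
  2.4 M_A + 1.2 M_C = 549.4
  1.2 M_A + 2.4 M_C = 562.3
Solving the pair gives M_A = 149 kN·m and M_C = 159.8 kN·m (hogging).

M_A = 149 kN·m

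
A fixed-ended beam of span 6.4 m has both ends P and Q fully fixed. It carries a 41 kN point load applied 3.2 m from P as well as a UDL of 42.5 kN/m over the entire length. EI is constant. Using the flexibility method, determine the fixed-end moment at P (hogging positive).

Take the two fixed-end moments M_P, M_Q as redundants; the released structure is the simple span PQ.
Simple-span end rotations at P and Q under the given loads:
  at P: point load 41 at a = 3.2: Pab(L + b)/(6LEI) = 105/EI
  at Q: point load 41 at a = 3.2: Pab(L + a)/(6LEI) = 105/EI
  at P: UDL 42.5: wL³/(24EI) = 464.2/EI
  at Q: UDL 42.5: wL³/(24EI) = 464.2/EI
  θ_P0 = 569.2/EI,  θ_Q0 = 569.2/EI
Flexibility coefficients: a unit moment at one end gives L/(3EI) there and L/(6EI) at the far end, so f₁₁ = f₂₂ = 2.133/EI and f₁₂ = f₂₁ = 1.067/EI.
Compatibility — zero rotation at each built-in end:
  2.133 M_P + 1.067 M_Q = 569.2
  1.067 M_P + 2.133 M_Q = 569.2
Solving the pair gives M_P = 177.9 kN·m and M_Q = 177.9 kN·m (hogging).

M_P = 177.9 kN·m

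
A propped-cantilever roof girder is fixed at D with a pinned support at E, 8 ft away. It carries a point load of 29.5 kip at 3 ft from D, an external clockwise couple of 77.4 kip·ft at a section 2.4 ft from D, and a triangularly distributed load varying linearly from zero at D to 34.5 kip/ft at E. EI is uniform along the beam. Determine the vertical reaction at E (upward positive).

Choose R_E as the redundant. The primary structure is the cantilever fixed at D.
Deflection at E on the released cantilever, summing each load's contribution:
  point load 29.5 at a = 3: Pa²(3L − a)/(6EI) = 929.2/EI
  clockwise couple 77.4 at a = 2.4: M₀a(2L − a)/(2EI) = 1263/EI
  triangular load, peak 34.5 at the free end: 11w₀L⁴/(120EI) = 12954/EI
  δ_0 = 15146/EI
Flexibility coefficient — unit upward force at E: δ_{EE} = L³/(3EI) = 170.7/EI.
Compatibility at E: δ_0 − R_E·δ_{EE} = 0, so R_E = 15146/170.7 = 88.75 kip.

R_E = 88.75 kip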